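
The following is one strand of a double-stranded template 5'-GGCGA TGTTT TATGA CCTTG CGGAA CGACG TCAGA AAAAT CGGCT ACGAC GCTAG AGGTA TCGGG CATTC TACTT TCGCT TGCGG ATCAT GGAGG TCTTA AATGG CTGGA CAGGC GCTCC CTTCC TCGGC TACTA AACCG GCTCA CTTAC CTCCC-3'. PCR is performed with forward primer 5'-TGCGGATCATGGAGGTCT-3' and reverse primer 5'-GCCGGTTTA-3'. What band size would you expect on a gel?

62 bp

Scanning the template, TGCGGATCATGGAGGTCT occurs at positions 81–98; this primer anneals to the bottom strand there with its 3' end pointing downstream.
Reverse complement of the reverse primer: TAAACCGGC. This occurs on the top strand at positions 134–142.
The product runs from position 81 to position 142, so its length is 142 − 81 + 1 = 62 bp.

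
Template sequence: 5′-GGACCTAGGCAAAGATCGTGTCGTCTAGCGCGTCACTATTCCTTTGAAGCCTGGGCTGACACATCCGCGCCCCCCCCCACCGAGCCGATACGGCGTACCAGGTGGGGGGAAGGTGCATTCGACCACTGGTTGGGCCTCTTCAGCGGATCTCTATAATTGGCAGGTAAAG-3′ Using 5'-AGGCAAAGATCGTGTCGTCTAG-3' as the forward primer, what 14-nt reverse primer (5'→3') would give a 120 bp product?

The forward primer binds at positions 7–28, so a 120 bp product ends at position 7 + 120 − 1 = 126.
The reverse primer anneals to the top strand over positions 113–126, i.e. to GTGCATTCGACCAC.
Its sequence written 5'→3' is the reverse complement: GTGGTCGAATGCAC.

5'-GTGGTCGAATGCAC-3'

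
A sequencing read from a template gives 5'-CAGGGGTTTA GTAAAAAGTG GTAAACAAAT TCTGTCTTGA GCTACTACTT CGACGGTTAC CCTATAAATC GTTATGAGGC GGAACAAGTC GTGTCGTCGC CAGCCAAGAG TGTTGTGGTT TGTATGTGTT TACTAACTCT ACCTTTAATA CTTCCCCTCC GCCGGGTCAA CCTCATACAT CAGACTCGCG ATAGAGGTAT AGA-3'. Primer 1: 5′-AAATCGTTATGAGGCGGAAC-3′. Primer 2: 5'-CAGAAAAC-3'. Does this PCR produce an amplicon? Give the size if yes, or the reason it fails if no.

Primer 2 (CAGAAAAC) does not match the top strand, and its reverse complement GTTTTCTG does not match either.
With no annealing site for primer 2, no amplification occurs.

No product — primer 2 has no binding site in the template.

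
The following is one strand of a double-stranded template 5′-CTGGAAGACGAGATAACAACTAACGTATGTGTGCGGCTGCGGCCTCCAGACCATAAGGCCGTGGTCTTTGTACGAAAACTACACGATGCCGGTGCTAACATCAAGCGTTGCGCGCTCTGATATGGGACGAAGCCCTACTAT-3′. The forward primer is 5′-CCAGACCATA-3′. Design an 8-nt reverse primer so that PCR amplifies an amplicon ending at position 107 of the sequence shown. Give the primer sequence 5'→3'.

5'-CGCTTGAT-3'

The forward primer binds at positions 46–55; the product's 3' end on the top strand is position 107.
The reverse primer anneals to the top strand over positions 100–107, i.e. to ATCAAGCG.
Its sequence written 5'→3' is the reverse complement: CGCTTGAT.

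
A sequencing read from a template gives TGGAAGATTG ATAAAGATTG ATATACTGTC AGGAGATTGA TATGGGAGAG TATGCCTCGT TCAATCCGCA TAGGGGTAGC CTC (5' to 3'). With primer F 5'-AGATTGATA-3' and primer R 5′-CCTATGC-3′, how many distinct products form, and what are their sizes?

Three products: 70 bp, 60 bp, 41 bp

The forward primer AGATTGATA matches the top strand at positions 5–13, 15–23, 34–42.
The reverse primer's reverse complement is GCATAGG, matching at positions 68–74.
Each forward site pairs with the reverse site to give a product ending at position 74: sizes 70, 60, 41 bp.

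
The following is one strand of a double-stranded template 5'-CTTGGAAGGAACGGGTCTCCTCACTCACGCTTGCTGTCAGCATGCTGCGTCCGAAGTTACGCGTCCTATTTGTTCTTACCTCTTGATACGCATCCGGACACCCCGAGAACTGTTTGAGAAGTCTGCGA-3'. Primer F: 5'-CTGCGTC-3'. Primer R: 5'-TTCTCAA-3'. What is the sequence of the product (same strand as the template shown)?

5'-CTGCGTCCGAAGTTACGCGTCCTATTTGTTCTTACCTCTTGATACGCATCCGGACACCCCGAGAACTGTTTGAGAA-3'

Scanning the template, CTGCGTC occurs at positions 45–51; this primer anneals to the bottom strand there with its 3' end pointing downstream.
Taking the reverse complement of TTCTCAA gives TTGAGAA, found at positions 114–120 on the template; the primer anneals here to the top strand with its 3' end pointing upstream.
The product is the template from position 45 through 120 (76 bp).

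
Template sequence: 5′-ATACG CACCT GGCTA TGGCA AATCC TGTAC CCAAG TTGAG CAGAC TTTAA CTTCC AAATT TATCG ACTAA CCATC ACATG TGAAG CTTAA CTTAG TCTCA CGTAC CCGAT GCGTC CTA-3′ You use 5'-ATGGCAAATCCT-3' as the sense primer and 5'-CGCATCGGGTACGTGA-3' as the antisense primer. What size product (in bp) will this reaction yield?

The forward primer matches the template at positions 15–26.
Reverse complement of the reverse primer: TCACGTACCCGATGCG. This occurs on the top strand at positions 98–113.
Product length = (reverse-primer end) − (forward-primer start) + 1 = 113 − 15 + 1 = 99 bp.

99 bp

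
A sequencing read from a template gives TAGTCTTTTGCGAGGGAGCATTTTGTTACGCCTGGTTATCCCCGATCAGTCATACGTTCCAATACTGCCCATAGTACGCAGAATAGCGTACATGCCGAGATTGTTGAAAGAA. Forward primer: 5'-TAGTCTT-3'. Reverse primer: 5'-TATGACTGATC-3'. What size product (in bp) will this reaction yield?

Scanning the template, TAGTCTT occurs at positions 1–7; this primer anneals to the bottom strand there with its 3' end pointing downstream.
Reverse complement of the reverse primer: GATCAGTCATA. This occurs on the top strand at positions 44–54.
Product length = (reverse-primer end) − (forward-primer start) + 1 = 54 − 1 + 1 = 54 bp.

54 bp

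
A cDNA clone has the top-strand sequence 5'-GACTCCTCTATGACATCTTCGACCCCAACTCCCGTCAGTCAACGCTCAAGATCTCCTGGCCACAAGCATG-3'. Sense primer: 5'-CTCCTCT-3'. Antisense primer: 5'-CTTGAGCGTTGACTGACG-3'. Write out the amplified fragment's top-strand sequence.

Forward primer CTCCTCT is found on the top strand at positions 3–9.
Taking the reverse complement of CTTGAGCGTTGACTGACG gives CGTCAGTCAACGCTCAAG, found at positions 33–50 on the template; the primer anneals here to the top strand with its 3' end pointing upstream.
The product is the template from position 3 through 50 (48 bp).

5'-CTCCTCTATGACATCTTCGACCCCAACTCCCGTCAGTCAACGCTCAAG-3'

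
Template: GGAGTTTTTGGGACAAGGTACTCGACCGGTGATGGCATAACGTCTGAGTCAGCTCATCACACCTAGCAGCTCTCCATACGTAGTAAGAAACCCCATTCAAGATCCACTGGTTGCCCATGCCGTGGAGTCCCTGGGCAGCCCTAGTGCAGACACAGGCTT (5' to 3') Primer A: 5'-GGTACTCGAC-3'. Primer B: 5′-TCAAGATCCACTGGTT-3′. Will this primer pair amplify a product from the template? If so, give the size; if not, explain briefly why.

No product — both primers anneal to the same strand and extend in the same direction.

Primer A (GGTACTCGAC) matches the top strand at positions 17–26 (3' end points downstream).
Primer B (TCAAGATCCACTGGTT) also matches the top strand directly, at positions 97–112 — its reverse complement AACCAGTGGATCTTGA is not present.
Both primers anneal to the bottom strand with 3' ends pointing the same way, so neither can prime synthesis back toward the other.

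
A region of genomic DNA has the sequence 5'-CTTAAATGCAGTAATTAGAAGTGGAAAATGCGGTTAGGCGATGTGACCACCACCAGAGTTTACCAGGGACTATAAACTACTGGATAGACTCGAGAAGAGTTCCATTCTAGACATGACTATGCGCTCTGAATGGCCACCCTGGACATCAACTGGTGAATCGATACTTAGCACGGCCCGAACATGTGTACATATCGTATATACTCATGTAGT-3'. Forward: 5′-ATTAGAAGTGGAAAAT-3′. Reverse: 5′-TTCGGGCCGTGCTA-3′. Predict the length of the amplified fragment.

Forward primer ATTAGAAGTGGAAAAT is found on the top strand at positions 14–29.
The reverse primer's reverse complement is TAGCACGGCCCGAA, which matches the template at positions 166–179.
Product length = (reverse-primer end) − (forward-primer start) + 1 = 179 − 14 + 1 = 166 bp.

166 bp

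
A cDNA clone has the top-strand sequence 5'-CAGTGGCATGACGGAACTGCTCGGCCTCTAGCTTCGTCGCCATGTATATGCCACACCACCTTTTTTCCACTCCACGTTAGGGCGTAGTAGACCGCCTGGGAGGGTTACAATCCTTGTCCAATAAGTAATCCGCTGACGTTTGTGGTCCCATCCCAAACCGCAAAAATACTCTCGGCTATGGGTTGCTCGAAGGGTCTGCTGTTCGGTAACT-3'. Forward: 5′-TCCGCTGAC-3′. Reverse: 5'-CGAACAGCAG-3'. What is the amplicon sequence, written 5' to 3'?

Forward primer TCCGCTGAC is found on the top strand at positions 129–137.
The reverse primer's reverse complement is CTGCTGTTCG, which matches the template at positions 196–205.
The product is the template from position 129 through 205 (77 bp).

5'-TCCGCTGACGTTTGTGGTCCCATCCCAAACCGCAAAAATACTCTCGGCTATGGGTTGCTCGAAGGGTCTGCTGTTCG-3'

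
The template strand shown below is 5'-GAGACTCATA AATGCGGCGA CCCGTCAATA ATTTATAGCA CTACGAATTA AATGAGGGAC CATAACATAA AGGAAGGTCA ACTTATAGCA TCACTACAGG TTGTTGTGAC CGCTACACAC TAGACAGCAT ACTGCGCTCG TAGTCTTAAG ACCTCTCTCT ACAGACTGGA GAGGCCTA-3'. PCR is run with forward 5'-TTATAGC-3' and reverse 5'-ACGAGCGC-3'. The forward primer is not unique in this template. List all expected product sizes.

The forward primer TTATAGC matches the top strand at positions 33–39, 83–89.
The reverse primer's reverse complement is GCGCTCGT, matching at positions 134–141.
Each forward site pairs with the reverse site to give a product ending at position 141: sizes 109, 59 bp.

109 bp, 59 bp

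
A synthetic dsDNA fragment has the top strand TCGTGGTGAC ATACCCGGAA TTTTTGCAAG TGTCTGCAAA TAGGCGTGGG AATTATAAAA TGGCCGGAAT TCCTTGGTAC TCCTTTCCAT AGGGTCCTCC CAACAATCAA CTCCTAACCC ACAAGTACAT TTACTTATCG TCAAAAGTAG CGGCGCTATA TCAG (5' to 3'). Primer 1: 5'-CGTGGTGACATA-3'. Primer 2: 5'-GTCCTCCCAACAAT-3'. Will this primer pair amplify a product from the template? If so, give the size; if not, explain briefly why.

No product — both primers anneal to the same strand and extend in the same direction.

Primer 1 (CGTGGTGACATA) matches the top strand at positions 2–13 (3' end points downstream).
Primer 2 (GTCCTCCCAACAAT) also matches the top strand directly, at positions 94–107 — its reverse complement ATTGTTGGGAGGAC is not present.
Both primers anneal to the bottom strand with 3' ends pointing the same way, so neither can prime synthesis back toward the other.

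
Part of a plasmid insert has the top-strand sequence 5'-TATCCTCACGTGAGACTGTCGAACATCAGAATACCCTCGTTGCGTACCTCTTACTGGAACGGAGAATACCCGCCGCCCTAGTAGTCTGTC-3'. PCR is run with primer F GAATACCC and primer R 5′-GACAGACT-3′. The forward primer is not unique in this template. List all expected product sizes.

The forward primer GAATACCC matches the top strand at positions 29–36, 64–71.
The reverse primer's reverse complement is AGTCTGTC, matching at positions 83–90.
Each forward site pairs with the reverse site to give a product ending at position 90: sizes 62, 27 bp.

62 bp, 27 bp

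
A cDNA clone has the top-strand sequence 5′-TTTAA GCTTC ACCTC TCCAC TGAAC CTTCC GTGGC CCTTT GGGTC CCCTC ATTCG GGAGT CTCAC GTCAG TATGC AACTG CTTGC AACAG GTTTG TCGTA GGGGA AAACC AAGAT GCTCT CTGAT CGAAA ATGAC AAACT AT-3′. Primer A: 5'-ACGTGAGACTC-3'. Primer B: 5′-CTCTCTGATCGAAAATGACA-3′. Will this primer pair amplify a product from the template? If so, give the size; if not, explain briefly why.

Primer A (ACGTGAGACTC) has reverse complement GAGTCTCACGT, which matches the top strand at positions 57–67; primer A anneals to the top strand there with its 3' end pointing upstream toward position 57.
Primer B (CTCTCTGATCGAAAATGACA) matches the top strand directly at positions 117–136; it anneals to the bottom strand with its 3' end pointing downstream toward position 136.
The 3' ends diverge (primer A extends toward position 1, primer B toward position 142), so the primers never converge on a shared product.

No product — the primers' 3' ends point away from each other.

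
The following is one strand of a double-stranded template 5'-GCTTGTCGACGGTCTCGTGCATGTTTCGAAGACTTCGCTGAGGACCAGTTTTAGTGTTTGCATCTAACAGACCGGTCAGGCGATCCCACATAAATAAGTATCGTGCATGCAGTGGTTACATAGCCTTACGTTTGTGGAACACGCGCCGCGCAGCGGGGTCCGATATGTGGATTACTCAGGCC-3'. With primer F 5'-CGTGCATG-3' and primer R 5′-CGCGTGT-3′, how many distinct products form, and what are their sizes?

The forward primer CGTGCATG matches the top strand at positions 16–23, 102–109.
The reverse primer's reverse complement is ACACGCG, matching at positions 139–145.
Each forward site pairs with the reverse site to give a product ending at position 145: sizes 130, 44 bp.

Two products: 130 bp, 44 bp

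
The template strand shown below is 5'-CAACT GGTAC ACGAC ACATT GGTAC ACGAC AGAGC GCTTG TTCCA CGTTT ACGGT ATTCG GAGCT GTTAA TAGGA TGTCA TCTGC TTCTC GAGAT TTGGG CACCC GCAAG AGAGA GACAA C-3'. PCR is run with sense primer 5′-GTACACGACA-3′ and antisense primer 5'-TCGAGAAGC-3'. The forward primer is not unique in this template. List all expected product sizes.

86 bp, 71 bp

The forward primer GTACACGACA matches the top strand at positions 7–16, 22–31.
The reverse primer's reverse complement is GCTTCTCGA, matching at positions 84–92.
Each forward site pairs with the reverse site to give a product ending at position 92: sizes 86, 71 bp.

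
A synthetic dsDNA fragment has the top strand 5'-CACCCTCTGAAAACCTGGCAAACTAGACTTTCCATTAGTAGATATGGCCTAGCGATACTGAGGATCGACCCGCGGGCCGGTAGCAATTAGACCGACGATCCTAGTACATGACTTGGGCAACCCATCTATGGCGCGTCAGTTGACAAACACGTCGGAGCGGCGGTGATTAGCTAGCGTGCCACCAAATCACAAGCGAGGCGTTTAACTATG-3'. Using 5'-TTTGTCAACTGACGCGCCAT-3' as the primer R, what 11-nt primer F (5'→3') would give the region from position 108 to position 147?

5'-ATGACTTGGGC-3'

The reverse primer's reverse complement ATGGCGCGTCAGTTGACAAA matches the template at positions 128–147; the product starts at position 108.
The forward primer is identical to the top strand over positions 108–118: ATGACTTGGGC.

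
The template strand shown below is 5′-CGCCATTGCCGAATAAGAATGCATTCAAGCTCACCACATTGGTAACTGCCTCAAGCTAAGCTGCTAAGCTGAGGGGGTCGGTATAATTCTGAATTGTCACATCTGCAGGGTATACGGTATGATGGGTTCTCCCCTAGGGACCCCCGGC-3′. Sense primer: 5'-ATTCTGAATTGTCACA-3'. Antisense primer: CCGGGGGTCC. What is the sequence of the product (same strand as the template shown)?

5'-ATTCTGAATTGTCACATCTGCAGGGTATACGGTATGATGGGTTCTCCCCTAGGGACCCCCGG-3'

Forward primer ATTCTGAATTGTCACA is found on the top strand at positions 86–101.
The reverse primer's reverse complement is GGACCCCCGG, which matches the template at positions 138–147.
The product is the template from position 86 through 147 (62 bp).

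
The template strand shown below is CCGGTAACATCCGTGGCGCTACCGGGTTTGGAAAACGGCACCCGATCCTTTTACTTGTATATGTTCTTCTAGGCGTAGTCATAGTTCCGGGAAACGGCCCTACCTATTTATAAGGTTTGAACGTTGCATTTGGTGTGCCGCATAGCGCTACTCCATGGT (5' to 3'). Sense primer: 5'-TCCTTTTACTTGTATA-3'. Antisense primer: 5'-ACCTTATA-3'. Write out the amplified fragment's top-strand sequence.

5'-TCCTTTTACTTGTATATGTTCTTCTAGGCGTAGTCATAGTTCCGGGAAACGGCCCTACCTATTTATAAGGT-3'

Scanning the template, TCCTTTTACTTGTATA occurs at positions 46–61; this primer anneals to the bottom strand there with its 3' end pointing downstream.
The reverse primer's reverse complement is TATAAGGT, which matches the template at positions 109–116.
The product is the template from position 46 through 116 (71 bp).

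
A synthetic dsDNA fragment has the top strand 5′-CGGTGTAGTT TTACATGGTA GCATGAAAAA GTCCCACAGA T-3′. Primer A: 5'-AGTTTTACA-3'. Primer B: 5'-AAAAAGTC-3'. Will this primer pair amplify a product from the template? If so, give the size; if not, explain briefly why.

Primer A (AGTTTTACA) matches the top strand at positions 7–15 (3' end points downstream).
Primer B (AAAAAGTC) also matches the top strand directly, at positions 26–33 — its reverse complement GACTTTTT is not present.
Both primers anneal to the bottom strand with 3' ends pointing the same way, so neither can prime synthesis back toward the other.

No product — both primers anneal to the same strand and extend in the same direction.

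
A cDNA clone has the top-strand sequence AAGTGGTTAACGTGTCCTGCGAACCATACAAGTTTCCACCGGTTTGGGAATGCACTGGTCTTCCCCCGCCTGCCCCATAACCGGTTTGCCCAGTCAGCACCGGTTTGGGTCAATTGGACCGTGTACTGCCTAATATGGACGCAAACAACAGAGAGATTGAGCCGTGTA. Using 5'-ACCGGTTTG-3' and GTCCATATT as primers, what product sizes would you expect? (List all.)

103 bp, 61 bp, 42 bp

The forward primer ACCGGTTTG matches the top strand at positions 38–46, 80–88, 99–107.
The reverse primer's reverse complement is AATATGGAC, matching at positions 132–140.
Each forward site pairs with the reverse site to give a product ending at position 140: sizes 103, 61, 42 bp.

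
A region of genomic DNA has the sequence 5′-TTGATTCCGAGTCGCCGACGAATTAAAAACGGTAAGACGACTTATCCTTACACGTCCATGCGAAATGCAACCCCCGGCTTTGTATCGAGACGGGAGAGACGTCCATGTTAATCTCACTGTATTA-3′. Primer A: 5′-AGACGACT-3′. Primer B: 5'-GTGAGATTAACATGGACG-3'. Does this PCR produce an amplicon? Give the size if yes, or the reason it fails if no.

Yes — an 83 bp product.

Primer A (AGACGACT) matches the top strand at positions 35–42; it acts as a forward primer.
Primer B's reverse complement is CGTCCATGTTAATCTCAC, matching the top strand at positions 100–117; it acts as a reverse primer.
The 3' ends face each other across positions 35–117, giving an 83 bp product.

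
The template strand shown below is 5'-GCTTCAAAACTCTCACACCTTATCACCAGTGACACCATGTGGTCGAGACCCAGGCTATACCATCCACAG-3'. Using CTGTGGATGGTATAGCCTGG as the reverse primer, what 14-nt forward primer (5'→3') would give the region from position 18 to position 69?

The reverse primer's reverse complement CCAGGCTATACCATCCACAG matches the template at positions 50–69; the product starts at position 18.
The forward primer is identical to the top strand over positions 18–31: CCTTATCACCAGTG.

5'-CCTTATCACCAGTG-3'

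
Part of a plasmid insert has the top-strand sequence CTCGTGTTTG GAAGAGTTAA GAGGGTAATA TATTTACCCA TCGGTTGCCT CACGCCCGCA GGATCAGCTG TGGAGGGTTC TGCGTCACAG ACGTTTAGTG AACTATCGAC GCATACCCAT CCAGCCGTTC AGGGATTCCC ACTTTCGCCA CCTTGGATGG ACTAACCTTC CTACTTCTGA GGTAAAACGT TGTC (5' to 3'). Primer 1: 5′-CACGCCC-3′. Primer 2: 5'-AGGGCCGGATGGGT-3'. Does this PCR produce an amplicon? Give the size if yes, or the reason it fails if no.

No product — primer 2 has no binding site in the template.

Primer 2 (AGGGCCGGATGGGT) does not match the top strand, and its reverse complement ACCCATCCGGCCCT does not match either.
With no annealing site for primer 2, no amplification occurs.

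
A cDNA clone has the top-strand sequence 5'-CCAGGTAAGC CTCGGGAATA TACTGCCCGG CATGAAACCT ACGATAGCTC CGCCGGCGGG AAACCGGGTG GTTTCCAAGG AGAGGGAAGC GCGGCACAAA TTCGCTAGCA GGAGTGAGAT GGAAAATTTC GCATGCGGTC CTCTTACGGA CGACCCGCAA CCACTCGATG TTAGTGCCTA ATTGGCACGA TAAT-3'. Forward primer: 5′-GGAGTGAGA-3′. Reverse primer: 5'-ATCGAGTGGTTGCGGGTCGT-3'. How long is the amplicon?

59 bp

The forward primer matches the template at positions 111–119.
Taking the reverse complement of ATCGAGTGGTTGCGGGTCGT gives ACGACCCGCAACCACTCGAT, found at positions 150–169 on the template; the primer anneals here to the top strand with its 3' end pointing upstream.
Amplicon spans positions 111–169: 59 bp.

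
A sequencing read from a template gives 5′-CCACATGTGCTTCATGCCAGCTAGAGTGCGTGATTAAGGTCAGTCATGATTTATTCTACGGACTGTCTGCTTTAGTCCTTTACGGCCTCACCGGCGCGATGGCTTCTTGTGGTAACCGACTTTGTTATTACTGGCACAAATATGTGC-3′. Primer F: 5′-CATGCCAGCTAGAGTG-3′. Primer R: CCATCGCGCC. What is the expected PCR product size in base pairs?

90 bp

Forward primer CATGCCAGCTAGAGTG is found on the top strand at positions 13–28.
The reverse primer's reverse complement is GGCGCGATGG, which matches the template at positions 93–102.
Product length = (reverse-primer end) − (forward-primer start) + 1 = 102 − 13 + 1 = 90 bp.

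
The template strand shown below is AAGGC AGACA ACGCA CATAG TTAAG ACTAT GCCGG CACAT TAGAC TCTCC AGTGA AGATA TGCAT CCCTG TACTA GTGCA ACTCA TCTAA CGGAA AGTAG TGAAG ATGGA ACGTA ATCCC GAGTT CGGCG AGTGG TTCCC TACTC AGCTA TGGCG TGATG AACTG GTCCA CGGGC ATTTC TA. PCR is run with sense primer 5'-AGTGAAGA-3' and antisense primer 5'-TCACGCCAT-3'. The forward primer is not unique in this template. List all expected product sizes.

The forward primer AGTGAAGA matches the top strand at positions 51–58, 99–106.
The reverse primer's reverse complement is ATGGCGTGA, matching at positions 150–158.
Each forward site pairs with the reverse site to give a product ending at position 158: sizes 108, 60 bp.

108 bp, 60 bp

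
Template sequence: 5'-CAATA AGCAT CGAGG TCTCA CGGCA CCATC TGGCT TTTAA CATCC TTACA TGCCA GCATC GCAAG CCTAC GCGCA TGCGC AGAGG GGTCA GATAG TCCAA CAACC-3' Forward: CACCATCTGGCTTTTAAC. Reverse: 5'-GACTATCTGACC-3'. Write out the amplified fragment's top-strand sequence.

The forward primer matches the template at positions 24–41.
The reverse primer's reverse complement is GGTCAGATAGTC, which matches the template at positions 86–97.
The product is the template from position 24 through 97 (74 bp).

5'-CACCATCTGGCTTTTAACATCCTTACATGCCAGCATCGCAAGCCTACGCGCATGCGCAGAGGGGTCAGATAGTC-3'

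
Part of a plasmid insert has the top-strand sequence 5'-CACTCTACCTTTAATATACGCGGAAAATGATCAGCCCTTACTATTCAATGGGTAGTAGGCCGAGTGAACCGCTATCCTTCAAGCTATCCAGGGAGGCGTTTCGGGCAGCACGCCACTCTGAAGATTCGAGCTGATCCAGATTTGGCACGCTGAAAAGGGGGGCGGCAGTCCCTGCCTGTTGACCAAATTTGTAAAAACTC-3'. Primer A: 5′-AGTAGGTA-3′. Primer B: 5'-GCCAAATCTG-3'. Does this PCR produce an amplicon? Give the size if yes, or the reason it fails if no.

No product — primer A has no binding site in the template.

Primer A (AGTAGGTA) does not match the top strand, and its reverse complement TACCTACT does not match either.
With no annealing site for primer A, no amplification occurs.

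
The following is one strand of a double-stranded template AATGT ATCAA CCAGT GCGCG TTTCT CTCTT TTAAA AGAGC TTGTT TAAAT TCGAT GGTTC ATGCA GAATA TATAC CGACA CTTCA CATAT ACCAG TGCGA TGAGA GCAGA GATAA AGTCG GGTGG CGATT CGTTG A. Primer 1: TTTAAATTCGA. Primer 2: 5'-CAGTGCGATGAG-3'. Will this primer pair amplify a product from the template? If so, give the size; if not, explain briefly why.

No product — both primers anneal to the same strand and extend in the same direction.

Primer 1 (TTTAAATTCGA) matches the top strand at positions 44–54 (3' end points downstream).
Primer 2 (CAGTGCGATGAG) also matches the top strand directly, at positions 93–104 — its reverse complement CTCATCGCACTG is not present.
Both primers anneal to the bottom strand with 3' ends pointing the same way, so neither can prime synthesis back toward the other.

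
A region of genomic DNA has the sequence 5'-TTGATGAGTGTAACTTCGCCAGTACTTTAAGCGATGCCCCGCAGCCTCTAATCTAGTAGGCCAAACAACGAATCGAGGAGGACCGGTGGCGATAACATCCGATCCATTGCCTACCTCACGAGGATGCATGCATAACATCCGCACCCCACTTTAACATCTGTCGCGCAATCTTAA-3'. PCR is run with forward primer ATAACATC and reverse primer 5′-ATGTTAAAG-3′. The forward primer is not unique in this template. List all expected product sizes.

The forward primer ATAACATC matches the top strand at positions 92–99, 132–139.
The reverse primer's reverse complement is CTTTAACAT, matching at positions 149–157.
Each forward site pairs with the reverse site to give a product ending at position 157: sizes 66, 26 bp.

66 bp, 26 bp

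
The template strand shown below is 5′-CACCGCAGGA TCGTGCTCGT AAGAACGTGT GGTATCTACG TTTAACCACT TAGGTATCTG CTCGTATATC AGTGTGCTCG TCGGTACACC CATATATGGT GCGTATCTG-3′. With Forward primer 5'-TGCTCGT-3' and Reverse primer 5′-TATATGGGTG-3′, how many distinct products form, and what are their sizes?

The forward primer TGCTCGT matches the top strand at positions 14–20, 59–65, 75–81.
The reverse primer's reverse complement is CACCCATATA, matching at positions 87–96.
Each forward site pairs with the reverse site to give a product ending at position 96: sizes 83, 38, 22 bp.

Three products: 83 bp, 38 bp, 22 bp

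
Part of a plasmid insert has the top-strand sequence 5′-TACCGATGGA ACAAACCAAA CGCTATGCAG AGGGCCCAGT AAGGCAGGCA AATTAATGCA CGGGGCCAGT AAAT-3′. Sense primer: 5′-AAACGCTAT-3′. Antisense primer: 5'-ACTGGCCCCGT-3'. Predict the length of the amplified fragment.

53 bp

The forward primer matches the template at positions 18–26.
The reverse primer's reverse complement is ACGGGGCCAGT, which matches the template at positions 60–70.
The product runs from position 18 to position 70, so its length is 70 − 18 + 1 = 53 bp.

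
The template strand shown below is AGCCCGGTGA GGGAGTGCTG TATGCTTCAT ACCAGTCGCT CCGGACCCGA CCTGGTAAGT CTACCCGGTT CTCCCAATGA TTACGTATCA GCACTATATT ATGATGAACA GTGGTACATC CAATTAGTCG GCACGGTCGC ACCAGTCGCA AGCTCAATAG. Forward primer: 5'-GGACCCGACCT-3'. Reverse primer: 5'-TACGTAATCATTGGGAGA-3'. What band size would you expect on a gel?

Forward primer GGACCCGACCT is found on the top strand at positions 43–53.
Taking the reverse complement of TACGTAATCATTGGGAGA gives TCTCCCAATGATTACGTA, found at positions 70–87 on the template; the primer anneals here to the top strand with its 3' end pointing upstream.
Product length = (reverse-primer end) − (forward-primer start) + 1 = 87 − 43 + 1 = 45 bp.

45 bp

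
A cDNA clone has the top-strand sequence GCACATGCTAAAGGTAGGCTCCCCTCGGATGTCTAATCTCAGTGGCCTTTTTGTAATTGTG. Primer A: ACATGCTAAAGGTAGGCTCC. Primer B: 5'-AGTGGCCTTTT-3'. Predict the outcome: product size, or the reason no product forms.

No product — both primers anneal to the same strand and extend in the same direction.

Primer A (ACATGCTAAAGGTAGGCTCC) matches the top strand at positions 3–22 (3' end points downstream).
Primer B (AGTGGCCTTTT) also matches the top strand directly, at positions 41–51 — its reverse complement AAAAGGCCACT is not present.
Both primers anneal to the bottom strand with 3' ends pointing the same way, so neither can prime synthesis back toward the other.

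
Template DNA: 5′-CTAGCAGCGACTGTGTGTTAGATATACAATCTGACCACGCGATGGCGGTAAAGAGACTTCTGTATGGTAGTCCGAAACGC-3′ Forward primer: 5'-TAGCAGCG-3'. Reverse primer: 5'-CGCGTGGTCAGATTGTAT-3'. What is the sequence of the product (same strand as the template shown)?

5'-TAGCAGCGACTGTGTGTTAGATATACAATCTGACCACGCG-3'

Forward primer TAGCAGCG is found on the top strand at positions 2–9.
Reverse complement of the reverse primer: ATACAATCTGACCACGCG. This occurs on the top strand at positions 24–41.
The product is the template from position 2 through 41 (40 bp).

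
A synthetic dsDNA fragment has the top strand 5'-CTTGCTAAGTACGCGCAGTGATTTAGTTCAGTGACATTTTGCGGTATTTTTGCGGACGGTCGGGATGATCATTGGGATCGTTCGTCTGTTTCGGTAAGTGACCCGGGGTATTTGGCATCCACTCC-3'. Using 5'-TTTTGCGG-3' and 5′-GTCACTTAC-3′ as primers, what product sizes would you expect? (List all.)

The forward primer TTTTGCGG matches the top strand at positions 37–44, 48–55.
The reverse primer's reverse complement is GTAAGTGAC, matching at positions 94–102.
Each forward site pairs with the reverse site to give a product ending at position 102: sizes 66, 55 bp.

66 bp, 55 bp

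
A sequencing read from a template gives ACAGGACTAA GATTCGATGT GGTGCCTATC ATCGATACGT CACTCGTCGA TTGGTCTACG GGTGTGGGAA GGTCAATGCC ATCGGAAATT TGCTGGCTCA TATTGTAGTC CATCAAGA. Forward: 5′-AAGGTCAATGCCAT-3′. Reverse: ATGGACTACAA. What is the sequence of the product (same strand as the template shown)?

Forward primer AAGGTCAATGCCAT is found on the top strand at positions 69–82.
Reverse complement of the reverse primer: TTGTAGTCCAT. This occurs on the top strand at positions 103–113.
The product is the template from position 69 through 113 (45 bp).

5'-AAGGTCAATGCCATCGGAAATTTGCTGGCTCATATTGTAGTCCAT-3'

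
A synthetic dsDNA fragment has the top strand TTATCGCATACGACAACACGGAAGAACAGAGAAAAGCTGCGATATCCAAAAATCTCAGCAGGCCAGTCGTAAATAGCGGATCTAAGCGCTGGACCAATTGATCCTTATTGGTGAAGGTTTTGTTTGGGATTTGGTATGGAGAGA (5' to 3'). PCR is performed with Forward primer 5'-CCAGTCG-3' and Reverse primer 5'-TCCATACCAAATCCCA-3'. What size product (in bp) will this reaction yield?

Scanning the template, CCAGTCG occurs at positions 63–69; this primer anneals to the bottom strand there with its 3' end pointing downstream.
The reverse primer's reverse complement is TGGGATTTGGTATGGA, which matches the template at positions 125–140.
Product length = (reverse-primer end) − (forward-primer start) + 1 = 140 − 63 + 1 = 78 bp.

78 bp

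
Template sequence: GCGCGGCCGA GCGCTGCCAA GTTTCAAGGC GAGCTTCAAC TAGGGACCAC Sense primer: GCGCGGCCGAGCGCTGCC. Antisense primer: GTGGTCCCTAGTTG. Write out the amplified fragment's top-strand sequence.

The forward primer matches the template at positions 1–18.
Taking the reverse complement of GTGGTCCCTAGTTG gives CAACTAGGGACCAC, found at positions 37–50 on the template; the primer anneals here to the top strand with its 3' end pointing upstream.
The product is the template from position 1 through 50 (50 bp).

5'-GCGCGGCCGAGCGCTGCCAAGTTTCAAGGCGAGCTTCAACTAGGGACCAC-3'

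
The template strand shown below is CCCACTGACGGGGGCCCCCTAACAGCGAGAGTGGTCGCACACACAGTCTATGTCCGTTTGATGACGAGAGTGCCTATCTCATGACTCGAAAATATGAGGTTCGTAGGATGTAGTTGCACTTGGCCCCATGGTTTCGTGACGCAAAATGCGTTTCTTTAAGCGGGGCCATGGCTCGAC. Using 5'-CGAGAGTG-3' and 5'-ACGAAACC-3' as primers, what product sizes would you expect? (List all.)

The forward primer CGAGAGTG matches the top strand at positions 26–33, 65–72.
The reverse primer's reverse complement is GGTTTCGT, matching at positions 130–137.
Each forward site pairs with the reverse site to give a product ending at position 137: sizes 112, 73 bp.

112 bp, 73 bp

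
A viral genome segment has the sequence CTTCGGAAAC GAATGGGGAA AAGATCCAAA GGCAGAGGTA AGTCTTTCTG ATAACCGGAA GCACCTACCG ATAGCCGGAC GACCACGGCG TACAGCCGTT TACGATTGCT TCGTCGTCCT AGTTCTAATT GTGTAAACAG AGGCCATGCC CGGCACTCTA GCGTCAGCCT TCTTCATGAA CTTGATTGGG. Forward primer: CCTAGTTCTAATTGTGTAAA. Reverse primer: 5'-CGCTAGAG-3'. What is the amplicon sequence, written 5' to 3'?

Scanning the template, CCTAGTTCTAATTGTGTAAA occurs at positions 118–137; this primer anneals to the bottom strand there with its 3' end pointing downstream.
Reverse complement of the reverse primer: CTCTAGCG. This occurs on the top strand at positions 156–163.
The product is the template from position 118 through 163 (46 bp).

5'-CCTAGTTCTAATTGTGTAAACAGAGGCCATGCCCGGCACTCTAGCG-3'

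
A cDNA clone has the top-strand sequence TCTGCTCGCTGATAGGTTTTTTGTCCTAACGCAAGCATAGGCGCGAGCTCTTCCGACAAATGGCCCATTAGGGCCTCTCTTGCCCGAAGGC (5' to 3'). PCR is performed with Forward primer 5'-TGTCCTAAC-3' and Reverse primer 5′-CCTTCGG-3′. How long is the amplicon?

Forward primer TGTCCTAAC is found on the top strand at positions 22–30.
The reverse primer's reverse complement is CCGAAGG, which matches the template at positions 84–90.
Product length = (reverse-primer end) − (forward-primer start) + 1 = 90 − 22 + 1 = 69 bp.

69 bp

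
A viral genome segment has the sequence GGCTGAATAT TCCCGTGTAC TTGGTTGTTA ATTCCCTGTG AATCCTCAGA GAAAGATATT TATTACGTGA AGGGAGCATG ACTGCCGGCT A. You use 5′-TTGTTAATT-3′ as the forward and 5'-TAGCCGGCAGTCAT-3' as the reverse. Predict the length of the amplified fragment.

67 bp

Scanning the template, TTGTTAATT occurs at positions 25–33; this primer anneals to the bottom strand there with its 3' end pointing downstream.
Taking the reverse complement of TAGCCGGCAGTCAT gives ATGACTGCCGGCTA, found at positions 78–91 on the template; the primer anneals here to the top strand with its 3' end pointing upstream.
Amplicon spans positions 25–91: 67 bp.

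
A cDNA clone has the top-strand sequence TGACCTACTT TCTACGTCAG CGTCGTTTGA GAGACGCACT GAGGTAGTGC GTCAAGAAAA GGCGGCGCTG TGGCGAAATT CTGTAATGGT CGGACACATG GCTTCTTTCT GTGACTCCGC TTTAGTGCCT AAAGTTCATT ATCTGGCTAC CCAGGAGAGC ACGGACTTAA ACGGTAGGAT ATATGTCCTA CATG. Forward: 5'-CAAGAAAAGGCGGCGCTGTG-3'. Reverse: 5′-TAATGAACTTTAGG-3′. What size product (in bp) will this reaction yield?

Scanning the template, CAAGAAAAGGCGGCGCTGTG occurs at positions 53–72; this primer anneals to the bottom strand there with its 3' end pointing downstream.
Reverse complement of the reverse primer: CCTAAAGTTCATTA. This occurs on the top strand at positions 128–141.
Product length = (reverse-primer end) − (forward-primer start) + 1 = 141 − 53 + 1 = 89 bp.

89 bp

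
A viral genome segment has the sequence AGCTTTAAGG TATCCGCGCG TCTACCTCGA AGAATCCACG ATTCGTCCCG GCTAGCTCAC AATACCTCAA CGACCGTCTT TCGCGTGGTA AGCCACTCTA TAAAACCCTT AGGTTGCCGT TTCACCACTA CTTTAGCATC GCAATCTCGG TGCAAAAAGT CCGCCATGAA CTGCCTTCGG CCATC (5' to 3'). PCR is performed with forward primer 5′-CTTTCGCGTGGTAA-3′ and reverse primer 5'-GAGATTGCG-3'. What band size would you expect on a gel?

71 bp

Scanning the template, CTTTCGCGTGGTAA occurs at positions 78–91; this primer anneals to the bottom strand there with its 3' end pointing downstream.
The reverse primer's reverse complement is CGCAATCTC, which matches the template at positions 140–148.
Product length = (reverse-primer end) − (forward-primer start) + 1 = 148 − 78 + 1 = 71 bp.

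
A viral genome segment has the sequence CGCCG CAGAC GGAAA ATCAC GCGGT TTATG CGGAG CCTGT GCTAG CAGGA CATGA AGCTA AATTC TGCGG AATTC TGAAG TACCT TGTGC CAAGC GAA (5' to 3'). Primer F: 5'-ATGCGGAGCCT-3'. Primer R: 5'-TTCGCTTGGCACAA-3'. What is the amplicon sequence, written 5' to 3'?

The forward primer matches the template at positions 28–38.
Reverse complement of the reverse primer: TTGTGCCAAGCGAA. This occurs on the top strand at positions 85–98.
The product is the template from position 28 through 98 (71 bp).

5'-ATGCGGAGCCTGTGCTAGCAGGACATGAAGCTAAATTCTGCGGAATTCTGAAGTACCTTGTGCCAAGCGAA-3'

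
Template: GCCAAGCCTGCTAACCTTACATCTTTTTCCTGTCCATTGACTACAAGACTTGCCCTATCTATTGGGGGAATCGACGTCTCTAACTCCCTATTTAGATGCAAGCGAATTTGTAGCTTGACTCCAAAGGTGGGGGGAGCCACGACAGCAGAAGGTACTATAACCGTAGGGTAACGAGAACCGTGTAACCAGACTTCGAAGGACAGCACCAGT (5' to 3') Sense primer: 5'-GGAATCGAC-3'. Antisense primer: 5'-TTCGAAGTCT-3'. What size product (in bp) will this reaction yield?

131 bp

The forward primer matches the template at positions 67–75.
The reverse primer's reverse complement is AGACTTCGAA, which matches the template at positions 188–197.
The product runs from position 67 to position 197, so its length is 197 − 67 + 1 = 131 bp.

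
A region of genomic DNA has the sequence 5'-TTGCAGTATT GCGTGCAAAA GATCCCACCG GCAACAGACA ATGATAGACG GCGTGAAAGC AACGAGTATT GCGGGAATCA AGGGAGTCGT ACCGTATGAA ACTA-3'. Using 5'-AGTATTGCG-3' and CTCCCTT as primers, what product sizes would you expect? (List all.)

82 bp, 22 bp

The forward primer AGTATTGCG matches the top strand at positions 5–13, 65–73.
The reverse primer's reverse complement is AAGGGAG, matching at positions 80–86.
Each forward site pairs with the reverse site to give a product ending at position 86: sizes 82, 22 bp.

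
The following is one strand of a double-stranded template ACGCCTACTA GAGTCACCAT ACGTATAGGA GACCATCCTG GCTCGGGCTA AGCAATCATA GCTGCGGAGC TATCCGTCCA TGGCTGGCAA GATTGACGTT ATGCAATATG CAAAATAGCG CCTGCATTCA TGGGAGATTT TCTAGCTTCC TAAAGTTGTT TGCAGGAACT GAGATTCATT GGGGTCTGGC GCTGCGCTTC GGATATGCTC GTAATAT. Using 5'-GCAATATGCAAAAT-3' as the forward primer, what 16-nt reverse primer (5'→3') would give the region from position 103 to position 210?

5'-GAGCATATCCGAAGCG-3'

The product's 3' end on the top strand is position 210.
The reverse primer anneals to the top strand over positions 195–210, i.e. to CGCTTCGGATATGCTC.
Its sequence written 5'→3' is the reverse complement: GAGCATATCCGAAGCG.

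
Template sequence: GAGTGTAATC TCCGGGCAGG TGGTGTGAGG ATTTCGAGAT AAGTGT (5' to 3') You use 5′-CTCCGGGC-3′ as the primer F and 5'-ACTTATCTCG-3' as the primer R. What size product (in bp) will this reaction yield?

Forward primer CTCCGGGC is found on the top strand at positions 10–17.
Taking the reverse complement of ACTTATCTCG gives CGAGATAAGT, found at positions 35–44 on the template; the primer anneals here to the top strand with its 3' end pointing upstream.
Amplicon spans positions 10–44: 35 bp.

35 bp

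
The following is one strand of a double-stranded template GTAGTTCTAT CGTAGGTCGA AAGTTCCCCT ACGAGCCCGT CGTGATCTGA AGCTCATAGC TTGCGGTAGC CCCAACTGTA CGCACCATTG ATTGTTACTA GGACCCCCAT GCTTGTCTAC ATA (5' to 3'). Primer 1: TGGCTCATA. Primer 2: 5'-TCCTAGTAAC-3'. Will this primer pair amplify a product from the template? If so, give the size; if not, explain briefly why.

Primer 1 (TGGCTCATA) does not match the top strand, and its reverse complement TATGAGCCA does not match either.
With no annealing site for primer 1, no amplification occurs.

No product — primer 1 has no binding site in the template.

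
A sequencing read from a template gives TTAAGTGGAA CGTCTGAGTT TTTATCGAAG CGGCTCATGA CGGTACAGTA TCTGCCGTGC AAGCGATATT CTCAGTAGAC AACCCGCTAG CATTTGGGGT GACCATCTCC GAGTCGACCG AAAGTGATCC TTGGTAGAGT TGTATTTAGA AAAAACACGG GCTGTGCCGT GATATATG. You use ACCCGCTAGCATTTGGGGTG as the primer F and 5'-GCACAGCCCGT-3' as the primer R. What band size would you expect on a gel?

Forward primer ACCCGCTAGCATTTGGGGTG is found on the top strand at positions 82–101.
Taking the reverse complement of GCACAGCCCGT gives ACGGGCTGTGC, found at positions 157–167 on the template; the primer anneals here to the top strand with its 3' end pointing upstream.
Product length = (reverse-primer end) − (forward-primer start) + 1 = 167 − 82 + 1 = 86 bp.

86 bp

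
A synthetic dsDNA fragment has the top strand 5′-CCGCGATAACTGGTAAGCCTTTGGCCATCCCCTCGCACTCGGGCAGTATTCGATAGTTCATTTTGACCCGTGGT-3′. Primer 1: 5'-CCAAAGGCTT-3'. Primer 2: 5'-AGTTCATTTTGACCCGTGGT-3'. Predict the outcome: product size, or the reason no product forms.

No product — the primers' 3' ends point away from each other.

Primer 1 (CCAAAGGCTT) has reverse complement AAGCCTTTGG, which matches the top strand at positions 15–24; primer 1 anneals to the top strand there with its 3' end pointing upstream toward position 15.
Primer 2 (AGTTCATTTTGACCCGTGGT) matches the top strand directly at positions 55–74; it anneals to the bottom strand with its 3' end pointing downstream toward position 74.
The 3' ends diverge (primer 1 extends toward position 1, primer 2 toward position 74), so the primers never converge on a shared product.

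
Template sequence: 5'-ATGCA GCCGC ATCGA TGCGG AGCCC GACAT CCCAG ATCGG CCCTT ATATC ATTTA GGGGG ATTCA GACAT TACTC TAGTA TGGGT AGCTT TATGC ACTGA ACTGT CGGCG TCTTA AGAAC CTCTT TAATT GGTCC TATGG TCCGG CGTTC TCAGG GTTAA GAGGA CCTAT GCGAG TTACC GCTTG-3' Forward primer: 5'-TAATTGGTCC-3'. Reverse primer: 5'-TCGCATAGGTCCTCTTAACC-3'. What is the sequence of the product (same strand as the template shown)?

5'-TAATTGGTCCTATGGTCCGGCGTTCTCAGGGTTAAGAGGACCTATGCGA-3'

Scanning the template, TAATTGGTCC occurs at positions 126–135; this primer anneals to the bottom strand there with its 3' end pointing downstream.
The reverse primer's reverse complement is GGTTAAGAGGACCTATGCGA, which matches the template at positions 155–174.
The product is the template from position 126 through 174 (49 bp).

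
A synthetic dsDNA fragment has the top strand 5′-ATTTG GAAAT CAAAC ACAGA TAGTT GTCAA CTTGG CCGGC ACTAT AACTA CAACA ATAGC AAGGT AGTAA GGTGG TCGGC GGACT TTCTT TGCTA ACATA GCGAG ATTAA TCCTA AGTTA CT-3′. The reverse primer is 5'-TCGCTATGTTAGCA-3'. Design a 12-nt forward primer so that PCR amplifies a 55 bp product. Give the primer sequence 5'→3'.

5'-ACAACAATAGCA-3'

The reverse primer's reverse complement TGCTAACATAGCGA matches the template at positions 91–104, so the product ends at position 104.
A 55 bp product then starts at position 104 − 55 + 1 = 50.
The forward primer is identical to the top strand there: ACAACAATAGCA.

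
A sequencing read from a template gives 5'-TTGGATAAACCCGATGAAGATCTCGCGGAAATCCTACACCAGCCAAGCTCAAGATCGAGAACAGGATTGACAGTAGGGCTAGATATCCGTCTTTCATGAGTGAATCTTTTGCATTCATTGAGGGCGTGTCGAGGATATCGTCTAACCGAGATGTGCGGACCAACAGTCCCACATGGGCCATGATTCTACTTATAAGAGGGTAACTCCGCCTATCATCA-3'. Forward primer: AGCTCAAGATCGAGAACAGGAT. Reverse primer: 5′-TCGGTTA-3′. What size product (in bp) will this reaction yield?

104 bp

Scanning the template, AGCTCAAGATCGAGAACAGGAT occurs at positions 46–67; this primer anneals to the bottom strand there with its 3' end pointing downstream.
The reverse primer's reverse complement is TAACCGA, which matches the template at positions 143–149.
Product length = (reverse-primer end) − (forward-primer start) + 1 = 149 − 46 + 1 = 104 bp.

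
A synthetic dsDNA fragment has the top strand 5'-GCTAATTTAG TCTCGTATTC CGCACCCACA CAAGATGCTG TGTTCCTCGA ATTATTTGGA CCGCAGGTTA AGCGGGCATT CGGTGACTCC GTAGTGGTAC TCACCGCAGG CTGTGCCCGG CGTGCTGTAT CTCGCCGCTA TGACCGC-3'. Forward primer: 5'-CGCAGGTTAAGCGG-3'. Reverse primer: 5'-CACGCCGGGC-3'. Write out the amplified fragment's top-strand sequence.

Scanning the template, CGCAGGTTAAGCGG occurs at positions 62–75; this primer anneals to the bottom strand there with its 3' end pointing downstream.
Taking the reverse complement of CACGCCGGGC gives GCCCGGCGTG, found at positions 115–124 on the template; the primer anneals here to the top strand with its 3' end pointing upstream.
The product is the template from position 62 through 124 (63 bp).

5'-CGCAGGTTAAGCGGGCATTCGGTGACTCCGTAGTGGTACTCACCGCAGGCTGTGCCCGGCGTG-3'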